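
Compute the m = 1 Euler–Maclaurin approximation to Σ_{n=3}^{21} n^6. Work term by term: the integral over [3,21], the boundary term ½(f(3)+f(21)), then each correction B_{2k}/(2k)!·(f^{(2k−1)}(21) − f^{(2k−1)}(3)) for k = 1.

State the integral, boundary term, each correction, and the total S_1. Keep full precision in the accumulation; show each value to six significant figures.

S_1 ≈ 3.02223e+08

Integral: ∫_3^21 x^6 dx = 2.57298e+08.
Boundary: ½(f(3) + f(21)) = ½(729.000 + 8.57661e+07) = 4.28834e+07.
So far: 3.00181e+08.
Correction k=1: B_{2}/2! · (f^{(1)}(21) − f^{(1)}(3)) = 1/12 · (2.45046e+07 − 1458.00) = 2.04193e+06.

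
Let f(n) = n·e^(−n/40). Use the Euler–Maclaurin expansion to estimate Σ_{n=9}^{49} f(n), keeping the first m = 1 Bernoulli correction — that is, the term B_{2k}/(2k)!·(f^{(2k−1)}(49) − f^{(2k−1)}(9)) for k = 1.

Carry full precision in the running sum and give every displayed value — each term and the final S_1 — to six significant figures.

S_1 ≈ 530.048

Integral: ∫_9^49 x·e^(−x/40) dx = 519.314.
Endpoint term: (f(9) + f(49))/2 = (7.18665 + 14.3941)/2 = 10.7904.
Integral + boundary = 530.105.
Order-1 term: 1/12 · (-0.0660955 − 0.618850) = -0.0570788.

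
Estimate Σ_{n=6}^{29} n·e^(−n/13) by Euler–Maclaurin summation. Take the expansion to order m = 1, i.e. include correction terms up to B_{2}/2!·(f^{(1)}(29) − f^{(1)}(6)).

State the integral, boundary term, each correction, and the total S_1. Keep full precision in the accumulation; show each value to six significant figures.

S_1 ≈ 100.432

The integral term ∫_6^29 x·e^(−x/13) dx = 97.0220.
½[f(6) + f(29)] = ½[3.78188 + 3.11593] = 3.44890.
So far: 100.471.
Order-1 term: 1/12 · (-0.132241 − 0.339399) = -0.0393034.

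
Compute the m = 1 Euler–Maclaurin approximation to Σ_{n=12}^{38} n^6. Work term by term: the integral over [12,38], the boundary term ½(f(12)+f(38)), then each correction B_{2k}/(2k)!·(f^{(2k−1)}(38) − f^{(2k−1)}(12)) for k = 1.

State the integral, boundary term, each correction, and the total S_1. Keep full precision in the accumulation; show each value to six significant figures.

S_1 ≈ 1.78864e+10

The integral term ∫_12^38 x^6 dx = 1.63400e+10.
Boundary: ½(f(12) + f(38)) = ½(2.98598e+06 + 3.01094e+09) = 1.50696e+09.
Running total after boundary: 1.78469e+10.
Correction k=1: B_{2}/2! · (f^{(1)}(38) − f^{(1)}(12)) = 1/12 · (4.75411e+08 − 1.49299e+06) = 3.94932e+07.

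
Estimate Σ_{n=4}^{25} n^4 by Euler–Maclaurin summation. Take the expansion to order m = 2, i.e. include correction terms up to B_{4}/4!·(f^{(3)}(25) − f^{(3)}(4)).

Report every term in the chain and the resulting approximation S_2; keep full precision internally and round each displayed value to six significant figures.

Integral: ∫_4^25 x^4 dx = 1.95292e+06.
Endpoint term: (f(4) + f(25))/2 = (256.000 + 390625)/2 = 195440.
So far: 2.14836e+06.
k=1: B_{2}/(2)! × [f^{(1)}(25) − f^{(1)}(4)] = 1/12 × (62500.0 − 256.000) = 5187.00.
After k=1: 2.15355e+06.
k=2: B_{4}/(4)! × [f^{(3)}(25) − f^{(3)}(4)] = −1/720 × (600.000 − 96.0000) = -0.700000.

S_2 ≈ 2.15355e+06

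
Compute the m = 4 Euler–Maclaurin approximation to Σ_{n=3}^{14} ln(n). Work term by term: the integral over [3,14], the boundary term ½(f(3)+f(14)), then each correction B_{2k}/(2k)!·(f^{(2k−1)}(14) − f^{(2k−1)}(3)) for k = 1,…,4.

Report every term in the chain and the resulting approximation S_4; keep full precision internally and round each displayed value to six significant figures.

∫_3^14 ln(x) dx evaluates to 22.6510.
Endpoint term: (f(3) + f(14))/2 = (1.09861 + 2.63906)/2 = 1.86883.
Running total after boundary: 24.5198.
k=1: B_{2}/(2)! × [f^{(1)}(14) − f^{(1)}(3)] = 1/12 × (0.0714286 − 0.333333) = -0.0218254.
Running total after k=1: 24.4980.
k=2: B_{4}/(4)! × [f^{(3)}(14) − f^{(3)}(3)] = −1/720 × (0.000728863 − 0.0740741) = 0.000101868.
Running total after k=2: 24.4981.
k=3: B_{6}/(6)! × [f^{(5)}(14) − f^{(5)}(3)] = 1/30240 × (4.46243e-05 − 0.0987654) = -3.26458e-06.
Running total after k=3: 24.4981.
k=4: B_{8}/(8)! × [f^{(7)}(14) − f^{(7)}(3)] = −1/1209600 × (6.83024e-06 − 0.329218) = 2.72165e-07.

S_4 ≈ 24.4981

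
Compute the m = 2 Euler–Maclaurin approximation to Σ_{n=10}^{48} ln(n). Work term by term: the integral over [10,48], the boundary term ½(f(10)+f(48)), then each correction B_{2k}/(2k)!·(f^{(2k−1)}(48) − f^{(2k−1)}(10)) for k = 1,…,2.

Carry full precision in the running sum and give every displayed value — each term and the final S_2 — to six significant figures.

S_2 ≈ 127.872

∫_10^48 ln(x) dx evaluates to 124.792.
½[f(10) + f(48)] = ½[2.30259 + 3.87120] = 3.08689.
Integral + boundary = 127.879.
Correction k=1: B_{2}/2! · (f^{(1)}(48) − f^{(1)}(10)) = 1/12 · (0.0208333 − 0.100000) = -0.00659722.
Partial sum through k=1: 127.872.
Correction k=2: B_{4}/4! · (f^{(3)}(48) − f^{(3)}(10)) = −1/720 · (1.80845e-05 − 0.00200000) = 2.75266e-06.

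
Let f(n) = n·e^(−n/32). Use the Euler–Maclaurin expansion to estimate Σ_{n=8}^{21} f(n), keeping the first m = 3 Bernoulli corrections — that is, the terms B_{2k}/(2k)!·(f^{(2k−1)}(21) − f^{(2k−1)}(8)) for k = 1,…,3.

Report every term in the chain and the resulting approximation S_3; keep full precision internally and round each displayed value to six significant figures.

∫_8^21 x·e^(−x/32) dx evaluates to 116.992.
Boundary: ½(f(8) + f(21)) = ½(6.23041 + 10.8947) = 8.56253.
So far: 125.554.
Correction k=1: B_{2}/2! · (f^{(1)}(21) − f^{(1)}(8)) = 1/12 · (0.178335 − 0.584101) = -0.0338138.
After k=1: 125.521.
Correction k=2: B_{4}/4! · (f^{(3)}(21) − f^{(3)}(8)) = −1/720 · (0.00118742 − 0.00209151) = 1.25567e-06.
After k=2: 125.521.
Correction k=3: B_{6}/6! · (f^{(5)}(21) − f^{(5)}(8)) = 1/30240 · (2.14911e-06 − 3.52793e-06) = -4.55958e-11.

S_3 ≈ 125.521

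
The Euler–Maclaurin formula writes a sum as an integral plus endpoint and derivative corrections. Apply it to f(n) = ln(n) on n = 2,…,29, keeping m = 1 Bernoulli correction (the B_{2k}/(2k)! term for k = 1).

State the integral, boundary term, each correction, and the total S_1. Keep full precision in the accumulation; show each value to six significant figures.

S_1 ≈ 71.2567

The integral term ∫_2^29 ln(x) dx = 69.2653.
Boundary: ½(f(2) + f(29)) = ½(0.693147 + 3.36730) = 2.03022.
Running total after boundary: 71.2955.
k=1: B_{2}/(2)! × [f^{(1)}(29) − f^{(1)}(2)] = 1/12 × (0.0344828 − 0.500000) = -0.0387931.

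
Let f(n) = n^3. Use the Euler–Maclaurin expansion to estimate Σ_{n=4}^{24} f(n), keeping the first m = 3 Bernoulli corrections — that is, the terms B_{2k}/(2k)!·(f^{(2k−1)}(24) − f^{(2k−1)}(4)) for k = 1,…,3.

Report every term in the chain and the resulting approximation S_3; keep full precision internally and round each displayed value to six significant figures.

Integral: ∫_4^24 x^3 dx = 82880.0.
Endpoint term: (f(4) + f(24))/2 = (64.0000 + 13824.0)/2 = 6944.00.
Running total after boundary: 89824.0.
Order-1 term: 1/12 · (1728.00 − 48.0000) = 140.000.
Running total after k=1: 89964.0.
Order-2 term: −1/720 · (6.00000 − 6.00000) = 0.00000.
Running total after k=2: 89964.0.
Order-3 term: 1/30240 · (0.00000 − 0.00000) = 0.00000.

S_3 ≈ 89964.0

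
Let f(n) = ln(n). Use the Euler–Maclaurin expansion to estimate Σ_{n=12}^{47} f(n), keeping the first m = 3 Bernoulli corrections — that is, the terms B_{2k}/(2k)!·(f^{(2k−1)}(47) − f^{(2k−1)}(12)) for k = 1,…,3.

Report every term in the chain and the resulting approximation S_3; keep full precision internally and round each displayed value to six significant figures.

Integral: ∫_12^47 ln(x) dx = 116.138.
Boundary: ½(f(12) + f(47)) = ½(2.48491 + 3.85015) = 3.16753.
So far: 119.306.
k=1: B_{2}/(2)! × [f^{(1)}(47) − f^{(1)}(12)] = 1/12 × (0.0212766 − 0.0833333) = -0.00517139.
Partial sum through k=1: 119.300.
k=2: B_{4}/(4)! × [f^{(3)}(47) − f^{(3)}(12)] = −1/720 × (1.92636e-05 − 0.00115741) = 1.58076e-06.
Partial sum through k=2: 119.300.
k=3: B_{6}/(6)! × [f^{(5)}(47) − f^{(5)}(12)] = 1/30240 × (1.04646e-07 − 9.64506e-05) = -3.18604e-09.

S_3 ≈ 119.300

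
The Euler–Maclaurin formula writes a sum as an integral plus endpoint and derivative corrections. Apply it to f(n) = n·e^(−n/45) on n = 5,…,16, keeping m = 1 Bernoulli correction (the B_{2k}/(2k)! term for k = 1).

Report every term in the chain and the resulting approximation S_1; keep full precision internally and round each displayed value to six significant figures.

The integral term ∫_5^16 x·e^(−x/45) dx = 89.7364.
Endpoint term: (f(5) + f(16))/2 = (4.47420 + 11.2125)/2 = 7.84337.
Integral + boundary = 97.5797.
Order-1 term: 1/12 · (0.451616 − 0.795413) = -0.0286497.

S_1 ≈ 97.5511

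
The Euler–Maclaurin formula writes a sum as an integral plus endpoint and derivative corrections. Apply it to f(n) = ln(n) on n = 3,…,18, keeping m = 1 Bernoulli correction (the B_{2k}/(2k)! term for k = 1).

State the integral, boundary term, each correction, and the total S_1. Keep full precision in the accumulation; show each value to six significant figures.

Integral: ∫_3^18 ln(x) dx = 33.7309.
Endpoint term: (f(3) + f(18))/2 = (1.09861 + 2.89037)/2 = 1.99449.
So far: 35.7253.
Correction k=1: B_{2}/2! · (f^{(1)}(18) − f^{(1)}(3)) = 1/12 · (0.0555556 − 0.333333) = -0.0231481.

S_1 ≈ 35.7022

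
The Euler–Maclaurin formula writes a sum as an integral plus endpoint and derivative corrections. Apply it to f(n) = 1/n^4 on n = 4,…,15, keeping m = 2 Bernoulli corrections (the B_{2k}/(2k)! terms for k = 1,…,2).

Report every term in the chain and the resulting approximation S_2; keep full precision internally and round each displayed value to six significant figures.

The integral term ∫_4^15 1/x^4 dx = 0.00510957.
Endpoint term: (f(4) + f(15))/2 = (0.00390625 + 1.97531e-05)/2 = 0.00196300.
Running total after boundary: 0.00707257.
Order-1 term: 1/12 · (-5.26749e-06 − (-0.00390625)) = 0.000325082.
Partial sum through k=1: 0.00739765.
Order-2 term: −1/720 · (-7.02332e-07 − (-0.00732422)) = -1.01716e-05.

S_2 ≈ 0.00738748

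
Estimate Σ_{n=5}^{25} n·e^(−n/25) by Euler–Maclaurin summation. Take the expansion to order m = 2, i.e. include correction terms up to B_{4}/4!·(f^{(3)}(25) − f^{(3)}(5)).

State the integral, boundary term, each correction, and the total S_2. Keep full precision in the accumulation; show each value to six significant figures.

S_2 ≈ 160.790

∫_5^25 x·e^(−x/25) dx evaluates to 154.199.
Boundary: ½(f(5) + f(25)) = ½(4.09365 + 9.19699) = 6.64532.
Running total after boundary: 160.844.
Order-1 term: 1/12 · (0.00000 − 0.654985) = -0.0545821.
Running total after k=1: 160.790.
Order-2 term: −1/720 · (0.00117721 − 0.00366791) = 3.45930e-06.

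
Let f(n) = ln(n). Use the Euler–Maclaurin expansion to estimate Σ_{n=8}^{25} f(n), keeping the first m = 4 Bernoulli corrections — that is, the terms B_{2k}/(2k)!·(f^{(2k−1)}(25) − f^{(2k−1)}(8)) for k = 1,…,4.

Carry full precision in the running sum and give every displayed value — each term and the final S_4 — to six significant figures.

Integral: ∫_8^25 ln(x) dx = 46.8364.
½[f(8) + f(25)] = ½[2.07944 + 3.21888] = 2.64916.
So far: 49.4855.
Order-1 term: 1/12 · (0.0400000 − 0.125000) = -0.00708333.
Partial sum through k=1: 49.4784.
Order-2 term: −1/720 · (0.000128000 − 0.00390625) = 5.24757e-06.
Partial sum through k=2: 49.4784.
Order-3 term: 1/30240 · (2.45760e-06 − 0.000732422) = -2.41390e-08.
Partial sum through k=3: 49.4784.
Order-4 term: −1/1209600 · (1.17965e-07 − 0.000343323) = 2.83734e-10.

S_4 ≈ 49.4784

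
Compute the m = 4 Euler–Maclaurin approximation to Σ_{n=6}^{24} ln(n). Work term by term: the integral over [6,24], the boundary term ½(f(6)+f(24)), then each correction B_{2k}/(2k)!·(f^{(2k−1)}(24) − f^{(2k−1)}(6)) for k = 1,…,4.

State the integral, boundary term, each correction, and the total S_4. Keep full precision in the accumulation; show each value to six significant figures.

The integral term ∫_6^24 ln(x) dx = 47.5227.
Boundary: ½(f(6) + f(24)) = ½(1.79176 + 3.17805) = 2.48491.
Running total after boundary: 50.0076.
Order-1 term: 1/12 · (0.0416667 − 0.166667) = -0.0104167.
Partial sum through k=1: 49.9972.
Order-2 term: −1/720 · (0.000144676 − 0.00925926) = 1.26591e-05.
Partial sum through k=2: 49.9972.
Order-3 term: 1/30240 · (3.01408e-06 − 0.00308642) = -1.01964e-07.
Partial sum through k=3: 49.9972.
Order-4 term: −1/1209600 · (1.56983e-07 − 0.00257202) = 2.12621e-09.

S_4 ≈ 49.9972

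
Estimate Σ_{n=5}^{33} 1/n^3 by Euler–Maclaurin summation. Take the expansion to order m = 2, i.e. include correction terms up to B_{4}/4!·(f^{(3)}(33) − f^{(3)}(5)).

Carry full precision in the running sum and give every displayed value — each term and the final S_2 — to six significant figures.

∫_5^33 1/x^3 dx evaluates to 0.0195409.
Boundary: ½(f(5) + f(33)) = ½(0.00800000 + 2.78265e-05) = 0.00401391.
Running total after boundary: 0.0235548.
k=1: B_{2}/(2)! × [f^{(1)}(33) − f^{(1)}(5)] = 1/12 × (-2.52968e-06 − (-0.00480000)) = 0.000399789.
After k=1: 0.0239546.
k=2: B_{4}/(4)! × [f^{(3)}(33) − f^{(3)}(5)] = −1/720 × (-4.64588e-08 − (-0.00384000)) = -5.33327e-06.

S_2 ≈ 0.0239492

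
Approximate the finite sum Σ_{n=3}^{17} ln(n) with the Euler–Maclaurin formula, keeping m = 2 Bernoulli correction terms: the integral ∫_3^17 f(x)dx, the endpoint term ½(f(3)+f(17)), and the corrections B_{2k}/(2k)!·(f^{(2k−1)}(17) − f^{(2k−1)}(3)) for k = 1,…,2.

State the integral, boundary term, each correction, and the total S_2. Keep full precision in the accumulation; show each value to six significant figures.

The integral term ∫_3^17 ln(x) dx = 30.8688.
½[f(3) + f(17)] = ½[1.09861 + 2.83321] = 1.96591.
So far: 32.8347.
Order-1 term: 1/12 · (0.0588235 − 0.333333) = -0.0228758.
Partial sum through k=1: 32.8118.
Order-2 term: −1/720 · (0.000407083 − 0.0740741) = 0.000102315.

S_2 ≈ 32.8119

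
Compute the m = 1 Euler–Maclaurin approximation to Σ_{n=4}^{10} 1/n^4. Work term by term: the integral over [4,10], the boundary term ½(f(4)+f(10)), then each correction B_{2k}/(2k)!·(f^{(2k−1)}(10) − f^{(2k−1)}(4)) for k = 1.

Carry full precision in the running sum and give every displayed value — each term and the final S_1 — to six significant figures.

The integral term ∫_4^10 1/x^4 dx = 0.00487500.
Boundary: ½(f(4) + f(10)) = ½(0.00390625 + 0.000100000) = 0.00200313.
Running total after boundary: 0.00687813.
k=1: B_{2}/(2)! × [f^{(1)}(10) − f^{(1)}(4)] = 1/12 × (-4.00000e-05 − (-0.00390625)) = 0.000322187.

S_1 ≈ 0.00720031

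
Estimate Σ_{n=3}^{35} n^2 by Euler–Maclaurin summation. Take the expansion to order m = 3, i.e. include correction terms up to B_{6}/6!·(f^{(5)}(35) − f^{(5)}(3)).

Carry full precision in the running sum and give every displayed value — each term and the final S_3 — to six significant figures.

The integral term ∫_3^35 x^2 dx = 14282.7.
½[f(3) + f(35)] = ½[9.00000 + 1225.00] = 617.000.
Running total after boundary: 14899.7.
k=1: B_{2}/(2)! × [f^{(1)}(35) − f^{(1)}(3)] = 1/12 × (70.0000 − 6.00000) = 5.33333.
Partial sum through k=1: 14905.0.
k=2: B_{4}/(4)! × [f^{(3)}(35) − f^{(3)}(3)] = −1/720 × (0.00000 − 0.00000) = 0.00000.
Partial sum through k=2: 14905.0.
k=3: B_{6}/(6)! × [f^{(5)}(35) − f^{(5)}(3)] = 1/30240 × (0.00000 − 0.00000) = 0.00000.

S_3 ≈ 14905.0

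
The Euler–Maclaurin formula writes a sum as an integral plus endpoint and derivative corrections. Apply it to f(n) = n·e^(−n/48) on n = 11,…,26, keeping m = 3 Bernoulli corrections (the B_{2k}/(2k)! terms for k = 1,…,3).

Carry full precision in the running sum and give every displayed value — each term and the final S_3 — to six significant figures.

S_3 ≈ 197.428

Integral: ∫_11^26 x·e^(−x/48) dx = 185.520.
½[f(11) + f(26)] = ½[8.74716 + 15.1262] = 11.9367.
Running total after boundary: 197.457.
k=1: B_{2}/(2)! × [f^{(1)}(26) − f^{(1)}(11)] = 1/12 × (0.266648 − 0.612964) = -0.0288596.
After k=1: 197.428.
k=2: B_{4}/(4)! × [f^{(3)}(26) − f^{(3)}(11)] = −1/720 × (0.000620748 − 0.000956318) = 4.66069e-07.
After k=2: 197.428.
k=3: B_{6}/(6)! × [f^{(5)}(26) − f^{(5)}(11)] = 1/30240 × (4.88613e-07 − 7.14667e-07) = -7.47533e-12.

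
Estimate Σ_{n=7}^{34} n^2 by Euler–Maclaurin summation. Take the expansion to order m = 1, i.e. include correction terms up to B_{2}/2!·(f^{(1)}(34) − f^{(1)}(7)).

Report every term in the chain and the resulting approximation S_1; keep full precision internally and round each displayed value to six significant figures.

S_1 ≈ 13594.0

Integral: ∫_7^34 x^2 dx = 12987.0.
Endpoint term: (f(7) + f(34))/2 = (49.0000 + 1156.00)/2 = 602.500.
Integral + boundary = 13589.5.
Order-1 term: 1/12 · (68.0000 − 14.0000) = 4.50000.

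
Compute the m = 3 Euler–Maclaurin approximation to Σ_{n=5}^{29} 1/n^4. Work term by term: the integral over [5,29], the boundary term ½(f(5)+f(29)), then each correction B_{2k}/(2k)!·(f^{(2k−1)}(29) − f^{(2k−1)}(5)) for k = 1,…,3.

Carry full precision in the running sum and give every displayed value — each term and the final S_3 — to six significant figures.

S_3 ≈ 0.00355834

The integral term ∫_5^29 1/x^4 dx = 0.00265300.
Endpoint term: (f(5) + f(29))/2 = (0.00160000 + 1.41387e-06)/2 = 0.000800707.
So far: 0.00345371.
Order-1 term: 1/12 · (-1.95016e-07 − (-0.00128000)) = 0.000106650.
Partial sum through k=1: 0.00356036.
Order-2 term: −1/720 · (-6.95657e-09 − (-0.00153600)) = -2.13332e-06.
Partial sum through k=2: 0.00355822.
Order-3 term: 1/30240 · (-4.63220e-10 − (-0.00344064)) = 1.13778e-07.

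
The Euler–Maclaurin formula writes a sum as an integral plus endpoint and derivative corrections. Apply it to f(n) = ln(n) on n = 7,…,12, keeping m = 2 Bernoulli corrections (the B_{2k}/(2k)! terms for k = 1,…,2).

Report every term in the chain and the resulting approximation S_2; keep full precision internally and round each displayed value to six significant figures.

S_2 ≈ 13.4080

Integral: ∫_7^12 ln(x) dx = 11.1975.
½[f(7) + f(12)] = ½[1.94591 + 2.48491] = 2.21541.
Integral + boundary = 13.4129.
Order-1 term: 1/12 · (0.0833333 − 0.142857) = -0.00496032.
After k=1: 13.4080.
Order-2 term: −1/720 · (0.00115741 − 0.00583090) = 6.49097e-06.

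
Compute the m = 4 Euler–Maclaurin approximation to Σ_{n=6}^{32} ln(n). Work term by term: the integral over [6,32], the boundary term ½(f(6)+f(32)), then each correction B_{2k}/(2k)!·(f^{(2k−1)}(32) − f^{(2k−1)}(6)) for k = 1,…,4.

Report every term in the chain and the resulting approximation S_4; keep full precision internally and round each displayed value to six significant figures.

S_4 ≈ 76.7705

The integral term ∫_6^32 ln(x) dx = 74.1530.
Boundary: ½(f(6) + f(32)) = ½(1.79176 + 3.46574) = 2.62875.
Integral + boundary = 76.7817.
Correction k=1: B_{2}/2! · (f^{(1)}(32) − f^{(1)}(6)) = 1/12 · (0.0312500 − 0.166667) = -0.0112847.
Partial sum through k=1: 76.7705.
Correction k=2: B_{4}/4! · (f^{(3)}(32) − f^{(3)}(6)) = −1/720 · (6.10352e-05 − 0.00925926) = 1.27753e-05.
Partial sum through k=2: 76.7705.
Correction k=3: B_{6}/6! · (f^{(5)}(32) − f^{(5)}(6)) = 1/30240 · (7.15256e-07 − 0.00308642) = -1.02040e-07.
Partial sum through k=3: 76.7705.
Correction k=4: B_{8}/8! · (f^{(7)}(32) − f^{(7)}(6)) = −1/1209600 · (2.09548e-08 − 0.00257202) = 2.12632e-09.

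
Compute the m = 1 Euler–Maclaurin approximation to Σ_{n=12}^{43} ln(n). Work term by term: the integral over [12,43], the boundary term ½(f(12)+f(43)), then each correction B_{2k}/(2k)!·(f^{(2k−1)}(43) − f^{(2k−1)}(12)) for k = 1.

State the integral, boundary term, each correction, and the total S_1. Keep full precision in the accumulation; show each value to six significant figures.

S_1 ≈ 104.031

The integral term ∫_12^43 ln(x) dx = 100.913.
Boundary: ½(f(12) + f(43)) = ½(2.48491 + 3.76120) = 3.12305.
Integral + boundary = 104.036.
Correction k=1: B_{2}/2! · (f^{(1)}(43) − f^{(1)}(12)) = 1/12 · (0.0232558 − 0.0833333) = -0.00500646.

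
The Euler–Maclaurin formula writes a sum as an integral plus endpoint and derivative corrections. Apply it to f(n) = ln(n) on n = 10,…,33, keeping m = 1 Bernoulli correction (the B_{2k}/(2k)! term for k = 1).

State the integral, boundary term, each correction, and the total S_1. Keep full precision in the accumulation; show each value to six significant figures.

S_1 ≈ 72.2526

∫_10^33 ln(x) dx evaluates to 69.3589.
Boundary: ½(f(10) + f(33)) = ½(2.30259 + 3.49651) = 2.89955.
Integral + boundary = 72.2584.
Correction k=1: B_{2}/2! · (f^{(1)}(33) − f^{(1)}(10)) = 1/12 · (0.0303030 − 0.100000) = -0.00580808.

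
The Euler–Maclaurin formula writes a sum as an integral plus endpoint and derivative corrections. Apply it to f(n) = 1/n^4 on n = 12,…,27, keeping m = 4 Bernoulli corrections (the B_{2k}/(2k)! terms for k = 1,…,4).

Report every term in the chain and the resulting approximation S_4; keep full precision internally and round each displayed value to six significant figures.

S_4 ≈ 0.000202331

∫_12^27 1/x^4 dx evaluates to 0.000175966.
Endpoint term: (f(12) + f(27))/2 = (4.82253e-05 + 1.88168e-06)/2 = 2.50535e-05.
So far: 0.000201020.
k=1: B_{2}/(2)! × [f^{(1)}(27) − f^{(1)}(12)] = 1/12 × (-2.78767e-07 − (-1.60751e-05)) = 1.31636e-06.
After k=1: 0.000202336.
k=2: B_{4}/(4)! × [f^{(3)}(27) − f^{(3)}(12)] = −1/720 × (-1.14719e-08 − (-3.34898e-06)) = -4.63543e-09.
After k=2: 0.000202331.
k=3: B_{6}/(6)! × [f^{(5)}(27) − f^{(5)}(12)] = 1/30240 × (-8.81242e-10 − (-1.30238e-06)) = 4.30390e-11.
After k=3: 0.000202331.
k=4: B_{8}/(8)! × [f^{(7)}(27) − f^{(7)}(12)] = −1/1209600 × (-1.08795e-10 − (-8.13988e-07)) = -6.72850e-13.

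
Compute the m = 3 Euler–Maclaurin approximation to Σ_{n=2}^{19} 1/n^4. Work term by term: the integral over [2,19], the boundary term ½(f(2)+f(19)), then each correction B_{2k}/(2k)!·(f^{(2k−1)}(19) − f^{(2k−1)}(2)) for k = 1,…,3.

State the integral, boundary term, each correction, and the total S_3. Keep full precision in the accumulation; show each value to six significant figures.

The integral term ∫_2^19 1/x^4 dx = 0.0416181.
½[f(2) + f(19)] = ½[0.0625000 + 7.67336e-06] = 0.0312538.
Running total after boundary: 0.0728719.
Order-1 term: 1/12 · (-1.61544e-06 − (-0.125000)) = 0.0104165.
Running total after k=1: 0.0832884.
Order-2 term: −1/720 · (-1.34247e-07 − (-0.937500)) = -0.00130208.
Running total after k=2: 0.0819864.
Order-3 term: 1/30240 · (-2.08251e-08 − (-13.1250)) = 0.000434028.

S_3 ≈ 0.0824204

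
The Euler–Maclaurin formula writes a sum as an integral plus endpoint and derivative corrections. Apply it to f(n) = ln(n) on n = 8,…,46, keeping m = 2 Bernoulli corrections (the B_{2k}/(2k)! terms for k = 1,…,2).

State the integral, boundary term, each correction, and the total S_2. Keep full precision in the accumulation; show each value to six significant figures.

Integral: ∫_8^46 ln(x) dx = 121.482.
Boundary: ½(f(8) + f(46)) = ½(2.07944 + 3.82864) = 2.95404.
Integral + boundary = 124.436.
k=1: B_{2}/(2)! × [f^{(1)}(46) − f^{(1)}(8)] = 1/12 × (0.0217391 − 0.125000) = -0.00860507.
After k=1: 124.427.
k=2: B_{4}/(4)! × [f^{(3)}(46) − f^{(3)}(8)] = −1/720 × (2.05474e-05 − 0.00390625) = 5.39681e-06.

S_2 ≈ 124.427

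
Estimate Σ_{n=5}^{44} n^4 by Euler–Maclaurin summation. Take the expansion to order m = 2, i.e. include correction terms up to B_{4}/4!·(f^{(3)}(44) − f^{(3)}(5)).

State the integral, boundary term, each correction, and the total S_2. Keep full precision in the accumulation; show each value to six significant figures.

∫_5^44 x^4 dx evaluates to 3.29826e+07.
Boundary: ½(f(5) + f(44)) = ½(625.000 + 3.74810e+06) = 1.87436e+06.
So far: 3.48570e+07.
Order-1 term: 1/12 · (340736 − 500.000) = 28353.0.
Partial sum through k=1: 3.48853e+07.
Order-2 term: −1/720 · (1056.00 − 120.000) = -1.30000.

S_2 ≈ 3.48853e+07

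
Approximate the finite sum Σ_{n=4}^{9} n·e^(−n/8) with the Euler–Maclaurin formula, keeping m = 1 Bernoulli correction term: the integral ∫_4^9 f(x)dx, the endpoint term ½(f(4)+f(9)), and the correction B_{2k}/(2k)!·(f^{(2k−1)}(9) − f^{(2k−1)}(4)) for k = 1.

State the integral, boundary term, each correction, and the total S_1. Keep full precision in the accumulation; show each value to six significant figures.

Integral: ∫_4^9 x·e^(−x/8) dx = 14.0742.
½[f(4) + f(9)] = ½[2.42612 + 2.92187] = 2.67400.
So far: 16.7482.
Order-1 term: 1/12 · (-0.0405816 − 0.303265) = -0.0286539.

S_1 ≈ 16.7196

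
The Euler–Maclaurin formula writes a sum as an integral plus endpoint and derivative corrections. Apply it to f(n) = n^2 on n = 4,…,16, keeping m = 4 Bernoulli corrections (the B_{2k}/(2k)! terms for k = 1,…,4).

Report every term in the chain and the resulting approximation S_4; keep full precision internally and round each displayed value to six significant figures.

S_4 ≈ 1482.00

Integral: ∫_4^16 x^2 dx = 1344.00.
½[f(4) + f(16)] = ½[16.0000 + 256.000] = 136.000.
So far: 1480.00.
Order-1 term: 1/12 · (32.0000 − 8.00000) = 2.00000.
After k=1: 1482.00.
Order-2 term: −1/720 · (0.00000 − 0.00000) = 0.00000.
After k=2: 1482.00.
Order-3 term: 1/30240 · (0.00000 − 0.00000) = 0.00000.
After k=3: 1482.00.
Order-4 term: −1/1209600 · (0.00000 − 0.00000) = 0.00000.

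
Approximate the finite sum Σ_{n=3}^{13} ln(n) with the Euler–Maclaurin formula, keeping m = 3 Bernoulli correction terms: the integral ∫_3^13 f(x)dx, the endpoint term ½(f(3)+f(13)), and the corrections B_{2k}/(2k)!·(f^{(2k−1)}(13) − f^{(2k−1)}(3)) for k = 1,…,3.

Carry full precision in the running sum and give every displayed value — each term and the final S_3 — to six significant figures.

∫_3^13 ln(x) dx evaluates to 20.0485.
Boundary: ½(f(3) + f(13)) = ½(1.09861 + 2.56495) = 1.83178.
So far: 21.8803.
k=1: B_{2}/(2)! × [f^{(1)}(13) − f^{(1)}(3)] = 1/12 × (0.0769231 − 0.333333) = -0.0213675.
After k=1: 21.8589.
k=2: B_{4}/(4)! × [f^{(3)}(13) − f^{(3)}(3)] = −1/720 × (0.000910332 − 0.0740741) = 0.000101616.
After k=2: 21.8590.
k=3: B_{6}/(6)! × [f^{(5)}(13) − f^{(5)}(3)] = 1/30240 × (6.46390e-05 − 0.0987654) = -3.26392e-06.

S_3 ≈ 21.8590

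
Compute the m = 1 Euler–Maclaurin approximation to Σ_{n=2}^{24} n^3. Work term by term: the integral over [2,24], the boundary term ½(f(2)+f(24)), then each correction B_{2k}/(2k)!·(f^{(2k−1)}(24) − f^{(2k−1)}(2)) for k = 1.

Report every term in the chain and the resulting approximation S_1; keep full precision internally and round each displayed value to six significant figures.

Integral: ∫_2^24 x^3 dx = 82940.0.
½[f(2) + f(24)] = ½[8.00000 + 13824.0] = 6916.00.
So far: 89856.0.
k=1: B_{2}/(2)! × [f^{(1)}(24) − f^{(1)}(2)] = 1/12 × (1728.00 − 12.0000) = 143.000.

S_1 ≈ 89999.0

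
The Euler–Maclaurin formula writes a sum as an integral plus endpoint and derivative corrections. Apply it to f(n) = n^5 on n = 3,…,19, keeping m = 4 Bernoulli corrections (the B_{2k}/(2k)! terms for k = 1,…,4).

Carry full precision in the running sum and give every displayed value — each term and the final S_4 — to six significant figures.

Integral: ∫_3^19 x^5 dx = 7.84086e+06.
½[f(3) + f(19)] = ½[243.000 + 2.47610e+06] = 1.23817e+06.
Integral + boundary = 9.07903e+06.
Order-1 term: 1/12 · (651605 − 405.000) = 54266.7.
After k=1: 9.13330e+06.
Order-2 term: −1/720 · (21660.0 − 540.000) = -29.3333.
After k=2: 9.13327e+06.
Order-3 term: 1/30240 · (120.000 − 120.000) = 0.00000.
After k=3: 9.13327e+06.
Order-4 term: −1/1209600 · (0.00000 − 0.00000) = 0.00000.

S_4 ≈ 9.13327e+06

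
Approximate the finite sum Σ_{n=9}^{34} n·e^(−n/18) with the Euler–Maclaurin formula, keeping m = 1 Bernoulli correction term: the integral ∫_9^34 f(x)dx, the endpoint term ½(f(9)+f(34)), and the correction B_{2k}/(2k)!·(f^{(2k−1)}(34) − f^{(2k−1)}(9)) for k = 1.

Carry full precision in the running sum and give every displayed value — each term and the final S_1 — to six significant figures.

S_1 ≈ 158.477

Integral: ∫_9^34 x·e^(−x/18) dx = 153.213.
Endpoint term: (f(9) + f(34))/2 = (5.45878 + 5.14215)/2 = 5.30046.
Integral + boundary = 158.514.
Correction k=1: B_{2}/2! · (f^{(1)}(34) − f^{(1)}(9)) = 1/12 · (-0.134435 − 0.303265) = -0.0364751.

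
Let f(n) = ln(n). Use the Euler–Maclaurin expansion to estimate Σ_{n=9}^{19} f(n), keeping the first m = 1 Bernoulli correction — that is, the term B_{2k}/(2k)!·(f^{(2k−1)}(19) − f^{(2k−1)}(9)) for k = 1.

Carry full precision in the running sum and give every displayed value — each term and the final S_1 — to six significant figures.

The integral term ∫_9^19 ln(x) dx = 26.1693.
Endpoint term: (f(9) + f(19))/2 = (2.19722 + 2.94444)/2 = 2.57083.
Integral + boundary = 28.7402.
Correction k=1: B_{2}/2! · (f^{(1)}(19) − f^{(1)}(9)) = 1/12 · (0.0526316 − 0.111111) = -0.00487329.

S_1 ≈ 28.7353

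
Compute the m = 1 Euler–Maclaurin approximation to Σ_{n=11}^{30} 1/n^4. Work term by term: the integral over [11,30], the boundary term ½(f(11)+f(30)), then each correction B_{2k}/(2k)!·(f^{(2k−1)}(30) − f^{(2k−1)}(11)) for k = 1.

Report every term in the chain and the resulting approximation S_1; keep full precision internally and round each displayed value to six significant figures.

∫_11^30 1/x^4 dx evaluates to 0.000238093.
Boundary: ½(f(11) + f(30)) = ½(6.83013e-05 + 1.23457e-06) = 3.47680e-05.
Running total after boundary: 0.000272861.
Order-1 term: 1/12 · (-1.64609e-07 − (-2.48369e-05)) = 2.05602e-06.

S_1 ≈ 0.000274917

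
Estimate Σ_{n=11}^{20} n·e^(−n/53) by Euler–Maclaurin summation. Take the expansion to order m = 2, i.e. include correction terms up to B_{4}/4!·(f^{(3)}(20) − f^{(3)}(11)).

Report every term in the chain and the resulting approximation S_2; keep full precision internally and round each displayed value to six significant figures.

S_2 ≈ 114.704

The integral term ∫_11^20 x·e^(−x/53) dx = 103.396.
Boundary: ½(f(11) + f(20)) = ½(8.93832 + 13.7134) = 11.3259.
Integral + boundary = 114.722.
k=1: B_{2}/(2)! × [f^{(1)}(20) − f^{(1)}(11)] = 1/12 × (0.426927 − 0.643927) = -0.0180834.
After k=1: 114.704.
k=2: B_{4}/(4)! × [f^{(3)}(20) − f^{(3)}(11)] = −1/720 × (0.000640181 − 0.000807788) = 2.32788e-07.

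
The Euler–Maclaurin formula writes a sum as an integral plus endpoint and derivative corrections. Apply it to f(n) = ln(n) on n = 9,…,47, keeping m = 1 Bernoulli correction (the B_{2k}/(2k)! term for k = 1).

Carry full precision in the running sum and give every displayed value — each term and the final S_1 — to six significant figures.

The integral term ∫_9^47 ln(x) dx = 123.182.
½[f(9) + f(47)] = ½[2.19722 + 3.85015] = 3.02369.
Running total after boundary: 126.206.
Correction k=1: B_{2}/2! · (f^{(1)}(47) − f^{(1)}(9)) = 1/12 · (0.0212766 − 0.111111) = -0.00748621.

S_1 ≈ 126.198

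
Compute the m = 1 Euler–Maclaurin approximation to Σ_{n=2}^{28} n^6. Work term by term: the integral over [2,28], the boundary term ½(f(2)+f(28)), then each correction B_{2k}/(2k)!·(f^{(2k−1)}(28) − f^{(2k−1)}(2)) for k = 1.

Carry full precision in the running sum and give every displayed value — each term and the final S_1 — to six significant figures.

The integral term ∫_2^28 x^6 dx = 1.92756e+09.
Endpoint term: (f(2) + f(28))/2 = (64.0000 + 4.81890e+08)/2 = 2.40945e+08.
Running total after boundary: 2.16851e+09.
k=1: B_{2}/(2)! × [f^{(1)}(28) − f^{(1)}(2)] = 1/12 × (1.03262e+08 − 192.000) = 8.60517e+06.

S_1 ≈ 2.17711e+09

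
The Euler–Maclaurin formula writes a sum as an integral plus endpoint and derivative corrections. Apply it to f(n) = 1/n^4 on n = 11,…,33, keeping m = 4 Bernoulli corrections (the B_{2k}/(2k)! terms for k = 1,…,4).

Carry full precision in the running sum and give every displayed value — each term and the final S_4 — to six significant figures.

S_4 ≈ 0.000277788

The integral term ∫_11^33 1/x^4 dx = 0.000241163.
½[f(11) + f(33)] = ½[6.83013e-05 + 8.43226e-07] = 3.45723e-05.
Integral + boundary = 0.000275735.
Order-1 term: 1/12 · (-1.02209e-07 − (-2.48369e-05)) = 2.06122e-06.
Partial sum through k=1: 0.000277796.
Order-2 term: −1/720 · (-2.81568e-09 − (-6.15790e-06)) = -8.54872e-09.
Partial sum through k=2: 0.000277788.
Order-3 term: 1/30240 · (-1.44792e-10 − (-2.84994e-06)) = 9.42391e-11.
Partial sum through k=3: 0.000277788.
Order-4 term: −1/1209600 · (-1.19663e-11 − (-2.11979e-06)) = -1.75246e-12.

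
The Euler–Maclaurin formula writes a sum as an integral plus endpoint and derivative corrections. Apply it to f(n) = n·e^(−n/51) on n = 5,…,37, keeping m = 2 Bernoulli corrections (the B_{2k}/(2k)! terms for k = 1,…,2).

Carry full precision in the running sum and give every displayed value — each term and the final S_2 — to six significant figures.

S_2 ≈ 427.869

Integral: ∫_5^37 x·e^(−x/51) dx = 416.704.
½[f(5) + f(37)] = ½[4.53307 + 17.9112] = 11.2221.
So far: 427.926.
Correction k=1: B_{2}/2! · (f^{(1)}(37) − f^{(1)}(5)) = 1/12 · (0.132887 − 0.817730) = -0.0570703.
Running total after k=1: 427.869.
Correction k=2: B_{4}/4! · (f^{(3)}(37) − f^{(3)}(5)) = −1/720 · (0.000423322 − 0.00101152) = 8.16938e-07.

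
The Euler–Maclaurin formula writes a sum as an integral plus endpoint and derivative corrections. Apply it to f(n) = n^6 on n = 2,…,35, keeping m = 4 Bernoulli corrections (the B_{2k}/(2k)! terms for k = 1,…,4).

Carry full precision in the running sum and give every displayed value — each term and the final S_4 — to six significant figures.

The integral term ∫_2^35 x^6 dx = 9.19133e+09.
½[f(2) + f(35)] = ½[64.0000 + 1.83827e+09] = 9.19133e+08.
So far: 1.01105e+10.
Correction k=1: B_{2}/2! · (f^{(1)}(35) − f^{(1)}(2)) = 1/12 · (3.15131e+08 − 192.000) = 2.62609e+07.
Running total after k=1: 1.01367e+10.
Correction k=2: B_{4}/4! · (f^{(3)}(35) − f^{(3)}(2)) = −1/720 · (5.14500e+06 − 960.000) = -7144.50.
Running total after k=2: 1.01367e+10.
Correction k=3: B_{6}/6! · (f^{(5)}(35) − f^{(5)}(2)) = 1/30240 · (25200.0 − 1440.00) = 0.785714.
Running total after k=3: 1.01367e+10.
Correction k=4: B_{8}/8! · (f^{(7)}(35) − f^{(7)}(2)) = −1/1209600 · (0.00000 − 0.00000) = 0.00000.

S_4 ≈ 1.01367e+10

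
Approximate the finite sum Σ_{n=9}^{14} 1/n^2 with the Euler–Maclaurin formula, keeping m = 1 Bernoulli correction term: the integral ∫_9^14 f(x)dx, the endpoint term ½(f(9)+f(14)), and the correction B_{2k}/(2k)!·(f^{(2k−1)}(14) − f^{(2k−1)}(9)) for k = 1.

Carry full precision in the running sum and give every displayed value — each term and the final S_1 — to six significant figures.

The integral term ∫_9^14 1/x^2 dx = 0.0396825.
½[f(9) + f(14)] = ½[0.0123457 + 0.00510204] = 0.00872386.
Integral + boundary = 0.0484064.
Correction k=1: B_{2}/2! · (f^{(1)}(14) − f^{(1)}(9)) = 1/12 · (-0.000728863 − (-0.00274348)) = 0.000167885.

S_1 ≈ 0.0485743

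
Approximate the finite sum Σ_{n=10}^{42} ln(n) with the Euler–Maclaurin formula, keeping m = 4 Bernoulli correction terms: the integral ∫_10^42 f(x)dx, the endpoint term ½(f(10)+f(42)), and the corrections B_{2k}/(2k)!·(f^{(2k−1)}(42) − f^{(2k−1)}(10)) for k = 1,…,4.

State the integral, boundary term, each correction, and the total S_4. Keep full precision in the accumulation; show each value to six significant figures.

Integral: ∫_10^42 ln(x) dx = 101.956.
Boundary: ½(f(10) + f(42)) = ½(2.30259 + 3.73767) = 3.02013.
Running total after boundary: 104.976.
Order-1 term: 1/12 · (0.0238095 − 0.100000) = -0.00634921.
Partial sum through k=1: 104.970.
Order-2 term: −1/720 · (2.69949e-05 − 0.00200000) = 2.74028e-06.
Partial sum through k=2: 104.970.
Order-3 term: 1/30240 · (1.83639e-07 − 0.000240000) = -7.93044e-09.
Partial sum through k=3: 104.970.
Order-4 term: −1/1209600 · (3.12311e-09 − 7.20000e-05) = 5.95212e-11.

S_4 ≈ 104.970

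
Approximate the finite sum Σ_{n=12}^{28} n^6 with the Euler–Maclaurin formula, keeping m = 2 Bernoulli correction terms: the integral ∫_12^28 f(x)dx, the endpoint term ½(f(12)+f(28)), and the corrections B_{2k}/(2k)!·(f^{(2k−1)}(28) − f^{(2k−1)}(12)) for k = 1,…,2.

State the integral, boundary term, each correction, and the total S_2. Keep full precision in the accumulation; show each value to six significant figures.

Integral: ∫_12^28 x^6 dx = 1.92244e+09.
½[f(12) + f(28)] = ½[2.98598e+06 + 4.81890e+08] = 2.42438e+08.
Integral + boundary = 2.16488e+09.
k=1: B_{2}/(2)! × [f^{(1)}(28) − f^{(1)}(12)] = 1/12 × (1.03262e+08 − 1.49299e+06) = 8.48077e+06.
Running total after k=1: 2.17336e+09.
k=2: B_{4}/(4)! × [f^{(3)}(28) − f^{(3)}(12)] = −1/720 × (2.63424e+06 − 207360) = -3370.67.

S_2 ≈ 2.17336e+09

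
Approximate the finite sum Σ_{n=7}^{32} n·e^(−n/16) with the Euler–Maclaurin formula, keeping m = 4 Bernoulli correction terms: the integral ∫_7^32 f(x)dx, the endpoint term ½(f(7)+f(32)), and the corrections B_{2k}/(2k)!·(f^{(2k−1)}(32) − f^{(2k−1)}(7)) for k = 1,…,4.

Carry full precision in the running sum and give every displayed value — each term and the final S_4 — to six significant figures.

S_4 ≈ 138.045

The integral term ∫_7^32 x·e^(−x/16) dx = 133.661.
Endpoint term: (f(7) + f(32))/2 = (4.51954 + 4.33073)/2 = 4.42513.
Integral + boundary = 138.086.
k=1: B_{2}/(2)! × [f^{(1)}(32) − f^{(1)}(7)] = 1/12 × (-0.135335 − 0.363177) = -0.0415427.
After k=1: 138.045.
k=2: B_{4}/(4)! × [f^{(3)}(32) − f^{(3)}(7)] = −1/720 × (0.000528653 − 0.00646279) = 8.24186e-06.
After k=2: 138.045.
k=3: B_{6}/(6)! × [f^{(5)}(32) − f^{(5)}(7)] = 1/30240 × (6.19516e-06 − 4.49489e-05) = -1.28154e-09.
After k=3: 138.045.
k=4: B_{8}/(8)! × [f^{(7)}(32) − f^{(7)}(7)] = −1/1209600 × (4.03331e-08 − 2.52549e-07) = 1.75443e-13.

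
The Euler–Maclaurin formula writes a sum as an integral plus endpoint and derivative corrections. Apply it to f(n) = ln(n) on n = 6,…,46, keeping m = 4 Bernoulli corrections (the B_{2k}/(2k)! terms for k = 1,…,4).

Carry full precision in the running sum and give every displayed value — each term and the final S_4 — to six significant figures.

S_4 ≈ 128.165

The integral term ∫_6^46 ln(x) dx = 125.367.
Boundary: ½(f(6) + f(46)) = ½(1.79176 + 3.82864) = 2.81020.
So far: 128.177.
Order-1 term: 1/12 · (0.0217391 − 0.166667) = -0.0120773.
After k=1: 128.165.
Order-2 term: −1/720 · (2.05474e-05 − 0.00925926) = 1.28315e-05.
After k=2: 128.165.
Order-3 term: 1/30240 · (1.16526e-07 − 0.00308642) = -1.02060e-07.
After k=3: 128.165.
Order-4 term: −1/1209600 · (1.65207e-09 − 0.00257202) = 2.12633e-09.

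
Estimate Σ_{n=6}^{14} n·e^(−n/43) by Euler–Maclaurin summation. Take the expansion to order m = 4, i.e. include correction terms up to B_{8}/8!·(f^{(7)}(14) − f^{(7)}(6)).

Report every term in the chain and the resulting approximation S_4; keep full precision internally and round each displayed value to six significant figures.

S_4 ≈ 70.3470

∫_6^14 x·e^(−x/43) dx evaluates to 62.7047.
Boundary: ½(f(6) + f(14)) = ½(5.21858 + 10.1095) = 7.66404.
So far: 70.3688.
Correction k=1: B_{2}/2! · (f^{(1)}(14) − f^{(1)}(6)) = 1/12 · (0.487003 − 0.748400) = -0.0217831.
After k=1: 70.3470.
Correction k=2: B_{4}/4! · (f^{(3)}(14) − f^{(3)}(6)) = −1/720 · (0.00104447 − 0.00134555) = 4.18175e-07.
After k=2: 70.3470.
Correction k=3: B_{6}/6! · (f^{(5)}(14) − f^{(5)}(6)) = 1/30240 · (9.87315e-07 − 1.23653e-06) = -8.24126e-12.
After k=3: 70.3470.
Correction k=4: B_{8}/8! · (f^{(7)}(14) − f^{(7)}(6)) = −1/1209600 · (7.62438e-10 − 9.43938e-10) = 1.50050e-16.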